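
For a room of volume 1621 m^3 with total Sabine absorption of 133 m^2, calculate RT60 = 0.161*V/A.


RT60 = 0.161 * 1621 / 133 = 1.9623 s


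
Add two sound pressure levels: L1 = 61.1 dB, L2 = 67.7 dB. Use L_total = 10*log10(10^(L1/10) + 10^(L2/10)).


10^(61.1/10) = 1.28825e+06
10^(67.7/10) = 5.88844e+06
Sum = 1.28825e+06 + 5.88844e+06 = 7.17669e+06
L_total = 10*log10(7.17669e+06) = 68.559 dB


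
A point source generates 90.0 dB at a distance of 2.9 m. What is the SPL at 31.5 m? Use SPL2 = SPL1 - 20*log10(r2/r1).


r2/r1 = 31.5/2.9 = 10.8621
Correction = 20*log10(10.8621) = 20.7183 dB
SPL2 = 90.0 - 20.7183 = 69.282 dB


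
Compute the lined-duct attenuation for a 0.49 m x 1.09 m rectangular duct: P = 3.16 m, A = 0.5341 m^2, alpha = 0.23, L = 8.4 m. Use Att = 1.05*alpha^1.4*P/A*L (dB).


alpha^1.4 = 0.23^1.4 = 0.127767
Attenuation rate = 1.05 * alpha^1.4 * P / A
= 1.05 * 0.127767 * 3.16 / 0.5341 = 0.793729 dB/m
Total Att = 0.793729 * 8.4 = 6.6673 dB


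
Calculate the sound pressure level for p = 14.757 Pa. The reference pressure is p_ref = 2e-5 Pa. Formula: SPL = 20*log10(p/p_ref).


p / p_ref = 14.757 / 2e-5 = 737850
SPL = 20 * log10(737850) = 117.36 dB


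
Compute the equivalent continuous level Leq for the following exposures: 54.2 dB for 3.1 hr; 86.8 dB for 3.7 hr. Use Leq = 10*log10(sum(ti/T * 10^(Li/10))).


T_total = 3.1 + 3.7 = 6.8 hr
(3.1/6.8) * 10^(54.2/10) = 119909
(3.7/6.8) * 10^(86.8/10) = 2.60431e+08
Sum = 119909 + 2.60431e+08 = 2.60551e+08
Leq = 10*log10(2.60551e+08) = 84.159 dB


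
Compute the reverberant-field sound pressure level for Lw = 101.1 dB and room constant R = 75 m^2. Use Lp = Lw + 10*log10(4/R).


4/R = 4/75 = 0.0533333
Lp = 101.1 + 10*log10(0.0533333) = 88.37 dB


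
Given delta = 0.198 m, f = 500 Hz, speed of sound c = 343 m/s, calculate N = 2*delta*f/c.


N = 2*delta*f/c = 2*delta/lambda, where lambda = c/f
lambda = 343 / 500 = 0.686 m
N = 2 * 0.198 / 0.686 = 0.57726


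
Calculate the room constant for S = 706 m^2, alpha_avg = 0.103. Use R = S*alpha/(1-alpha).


R = 706 * 0.103 / (1 - 0.103) = 81.068 m^2


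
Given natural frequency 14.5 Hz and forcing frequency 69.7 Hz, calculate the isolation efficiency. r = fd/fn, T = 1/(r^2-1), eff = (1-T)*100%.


r = 69.7 / 14.5 = 4.8069
r^2 - 1 = 4.8069^2 - 1 = 22.1063
T = 1/22.1063 = 0.045236
Efficiency = (1 - 0.045236)*100 = 95.476 %


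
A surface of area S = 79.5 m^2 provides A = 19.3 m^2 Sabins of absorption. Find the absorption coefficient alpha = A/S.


Absorption coefficient = absorbed power / incident power
alpha = A / S = 19.3 / 79.5 = 0.24277


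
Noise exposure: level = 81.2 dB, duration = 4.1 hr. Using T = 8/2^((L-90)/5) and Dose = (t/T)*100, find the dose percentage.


T_allowed = 8 / 2^((81.2 - 90)/5) = 27.0958 hr
Dose = 4.1 / 27.0958 * 100 = 15.131 %


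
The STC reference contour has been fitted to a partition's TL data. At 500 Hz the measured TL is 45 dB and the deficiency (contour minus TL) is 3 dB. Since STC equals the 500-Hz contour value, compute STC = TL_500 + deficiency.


By ASTM E413, STC = value of the fitted reference contour at 500 Hz.
Contour value at 500 Hz = TL_500 + deficiency = 45 + 3 = 48
STC = 48


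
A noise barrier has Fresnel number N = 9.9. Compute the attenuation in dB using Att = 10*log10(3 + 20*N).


3 + 20*N = 3 + 20*9.9 = 201
Att = 10*log10(201) = 23.032 dB


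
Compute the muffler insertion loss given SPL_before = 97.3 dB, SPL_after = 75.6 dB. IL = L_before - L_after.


Insertion loss = SPL without muffler - SPL with muffler
IL = 97.3 - 75.6 = 21.7 dB


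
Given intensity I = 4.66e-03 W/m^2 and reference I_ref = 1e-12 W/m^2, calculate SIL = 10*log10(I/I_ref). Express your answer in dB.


I / I_ref = 4.66e-03 / 1e-12 = 4.66e+09
SIL = 10 * log10(4.66e+09) = 96.684 dB


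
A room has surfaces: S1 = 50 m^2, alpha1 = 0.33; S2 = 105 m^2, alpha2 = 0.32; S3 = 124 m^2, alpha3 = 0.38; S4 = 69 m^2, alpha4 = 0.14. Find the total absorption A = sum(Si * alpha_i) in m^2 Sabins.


50 * 0.33 = 16.5
105 * 0.32 = 33.6
124 * 0.38 = 47.12
69 * 0.14 = 9.66
A_total = 16.5 + 33.6 + 47.12 + 9.66 = 106.88 m^2


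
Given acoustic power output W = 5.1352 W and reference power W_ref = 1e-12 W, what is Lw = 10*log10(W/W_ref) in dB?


W / W_ref = 5.1352 / 1e-12 = 5.1352e+12
Lw = 10 * log10(5.1352e+12) = 127.11 dB


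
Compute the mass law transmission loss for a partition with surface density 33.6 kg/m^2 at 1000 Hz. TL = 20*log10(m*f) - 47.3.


m * f = 33.6 * 1000 = 33600
20*log10(33600) = 90.5268 dB
TL = 90.5268 - 47.3 = 43.227 dB


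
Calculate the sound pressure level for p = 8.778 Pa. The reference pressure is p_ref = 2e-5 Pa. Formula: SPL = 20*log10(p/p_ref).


p / p_ref = 8.778 / 2e-5 = 438900
SPL = 20 * log10(438900) = 112.85 dB


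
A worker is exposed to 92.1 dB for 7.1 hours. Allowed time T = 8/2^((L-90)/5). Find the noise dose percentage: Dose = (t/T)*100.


T_allowed = 8 / 2^((92.1 - 90)/5) = 5.9794 hr
Dose = 7.1 / 5.9794 * 100 = 118.74 %


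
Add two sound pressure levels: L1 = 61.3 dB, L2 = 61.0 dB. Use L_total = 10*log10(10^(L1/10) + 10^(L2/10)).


10^(61.3/10) = 1.34896e+06
10^(61.0/10) = 1.25893e+06
Sum = 1.34896e+06 + 1.25893e+06 = 2.60789e+06
L_total = 10*log10(2.60789e+06) = 64.163 dB


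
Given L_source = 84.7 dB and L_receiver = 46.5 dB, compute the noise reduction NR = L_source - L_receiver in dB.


NR = L_source - L_receiver (difference between source and receiving room levels)
NR = 84.7 - 46.5 = 38.2 dB


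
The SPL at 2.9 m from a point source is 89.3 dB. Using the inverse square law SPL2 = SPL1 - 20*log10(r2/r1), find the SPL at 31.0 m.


r2/r1 = 31.0/2.9 = 10.6897
Correction = 20*log10(10.6897) = 20.5793 dB
SPL2 = 89.3 - 20.5793 = 68.721 dB


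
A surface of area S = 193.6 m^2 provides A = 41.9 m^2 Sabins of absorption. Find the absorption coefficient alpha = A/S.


Absorption coefficient = absorbed power / incident power
alpha = A / S = 41.9 / 193.6 = 0.21643


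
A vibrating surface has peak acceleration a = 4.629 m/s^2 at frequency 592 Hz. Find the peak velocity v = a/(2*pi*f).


omega = 2*pi*f = 2*pi*592 = 3719.65 rad/s
v = a / omega = 4.629 / 3719.65 = 0.0012445 m/s


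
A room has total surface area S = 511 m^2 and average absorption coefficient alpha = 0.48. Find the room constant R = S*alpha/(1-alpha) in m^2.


R = 511 * 0.48 / (1 - 0.48) = 471.69 m^2


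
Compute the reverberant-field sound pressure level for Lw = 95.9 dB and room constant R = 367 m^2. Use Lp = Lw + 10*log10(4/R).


4/R = 4/367 = 0.0108992
Lp = 95.9 + 10*log10(0.0108992) = 76.274 dB


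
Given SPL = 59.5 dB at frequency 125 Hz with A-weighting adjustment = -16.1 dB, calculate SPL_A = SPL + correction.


A-weighting table: 125 Hz -> -16.1 dB correction
SPL_A = SPL + correction = 59.5 + (-16.1) = 43.4 dBA


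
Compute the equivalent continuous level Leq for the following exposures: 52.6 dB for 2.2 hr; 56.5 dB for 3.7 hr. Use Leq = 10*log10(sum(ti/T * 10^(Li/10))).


T_total = 2.2 + 3.7 = 5.9 hr
(2.2/5.9) * 10^(52.6/10) = 67853.3
(3.7/5.9) * 10^(56.5/10) = 280124
Sum = 67853.3 + 280124 = 347977
Leq = 10*log10(347977) = 55.416 dB


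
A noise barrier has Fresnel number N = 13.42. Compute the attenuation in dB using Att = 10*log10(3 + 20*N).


3 + 20*N = 3 + 20*13.42 = 271.4
Att = 10*log10(271.4) = 24.336 dB


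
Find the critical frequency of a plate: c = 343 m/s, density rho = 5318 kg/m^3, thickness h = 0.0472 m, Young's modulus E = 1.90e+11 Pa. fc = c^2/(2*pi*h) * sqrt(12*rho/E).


12*rho/E = 12*5318/1.90e+11 = 3.35874e-07
sqrt(12*rho/E) = sqrt(3.35874e-07) = 0.000579546
c^2/(2*pi*h) = 343^2/(2*pi*0.0472) = 396704
fc = 396704 * 0.000579546 = 229.91 Hz


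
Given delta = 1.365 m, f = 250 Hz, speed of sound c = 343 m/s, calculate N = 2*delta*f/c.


N = 2*delta*f/c = 2*delta/lambda, where lambda = c/f
lambda = 343 / 250 = 1.372 m
N = 2 * 1.365 / 1.372 = 1.9898


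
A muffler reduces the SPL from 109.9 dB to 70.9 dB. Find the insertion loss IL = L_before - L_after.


Insertion loss = SPL without muffler - SPL with muffler
IL = 109.9 - 70.9 = 39 dB


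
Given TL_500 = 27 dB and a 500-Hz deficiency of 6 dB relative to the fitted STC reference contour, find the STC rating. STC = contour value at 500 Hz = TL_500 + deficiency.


By ASTM E413, STC = value of the fitted reference contour at 500 Hz.
Contour value at 500 Hz = TL_500 + deficiency = 27 + 6 = 33
STC = 33


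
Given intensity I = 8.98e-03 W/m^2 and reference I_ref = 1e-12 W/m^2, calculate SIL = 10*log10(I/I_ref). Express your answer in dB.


I / I_ref = 8.98e-03 / 1e-12 = 8.98e+09
SIL = 10 * log10(8.98e+09) = 99.533 dB


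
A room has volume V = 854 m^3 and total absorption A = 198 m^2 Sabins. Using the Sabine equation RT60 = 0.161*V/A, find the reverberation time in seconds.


RT60 = 0.161 * 854 / 198 = 0.69441 s


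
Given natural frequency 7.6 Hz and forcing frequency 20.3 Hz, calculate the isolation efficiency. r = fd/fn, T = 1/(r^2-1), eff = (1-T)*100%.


r = 20.3 / 7.6 = 2.67105
r^2 - 1 = 2.67105^2 - 1 = 6.13451
T = 1/6.13451 = 0.163012
Efficiency = (1 - 0.163012)*100 = 83.699 %


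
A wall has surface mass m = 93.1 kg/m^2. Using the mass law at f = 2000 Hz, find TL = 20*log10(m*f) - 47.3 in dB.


m * f = 93.1 * 2000 = 186200
20*log10(186200) = 105.4 dB
TL = 105.4 - 47.3 = 58.1 dB


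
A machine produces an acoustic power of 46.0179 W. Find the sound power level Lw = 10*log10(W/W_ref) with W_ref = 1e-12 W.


W / W_ref = 46.0179 / 1e-12 = 4.60179e+13
Lw = 10 * log10(4.60179e+13) = 136.63 dB


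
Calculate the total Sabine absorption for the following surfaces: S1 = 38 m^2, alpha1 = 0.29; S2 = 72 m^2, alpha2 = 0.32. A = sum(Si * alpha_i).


38 * 0.29 = 11.02
72 * 0.32 = 23.04
A_total = 11.02 + 23.04 = 34.06 m^2


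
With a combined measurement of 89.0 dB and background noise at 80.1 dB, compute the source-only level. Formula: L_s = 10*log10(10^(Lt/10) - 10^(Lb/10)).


10^(89.0/10) = 7.94328e+08
10^(80.1/10) = 1.02329e+08
Difference = 7.94328e+08 - 1.02329e+08 = 6.91999e+08
L_source = 10*log10(6.91999e+08) = 88.401 dB


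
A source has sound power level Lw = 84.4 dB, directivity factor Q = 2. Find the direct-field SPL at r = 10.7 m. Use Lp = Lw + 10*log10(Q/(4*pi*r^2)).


4*pi*r^2 = 4*pi*10.7^2 = 1438.72 m^2
Q / (4*pi*r^2) = 2 / 1438.72 = 0.00139012
Lp = 84.4 + 10*log10(0.00139012) = 55.831 dB


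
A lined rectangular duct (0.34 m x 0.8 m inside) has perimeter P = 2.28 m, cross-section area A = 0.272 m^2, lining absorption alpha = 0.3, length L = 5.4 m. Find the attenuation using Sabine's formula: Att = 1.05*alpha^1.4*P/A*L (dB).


alpha^1.4 = 0.3^1.4 = 0.18534
Attenuation rate = 1.05 * alpha^1.4 * P / A
= 1.05 * 0.18534 * 2.28 / 0.272 = 1.63126 dB/m
Total Att = 1.63126 * 5.4 = 8.8088 dB


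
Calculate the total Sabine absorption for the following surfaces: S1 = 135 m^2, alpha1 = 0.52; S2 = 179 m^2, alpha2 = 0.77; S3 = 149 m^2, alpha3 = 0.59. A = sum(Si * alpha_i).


135 * 0.52 = 70.2
179 * 0.77 = 137.83
149 * 0.59 = 87.91
A_total = 70.2 + 137.83 + 87.91 = 295.94 m^2


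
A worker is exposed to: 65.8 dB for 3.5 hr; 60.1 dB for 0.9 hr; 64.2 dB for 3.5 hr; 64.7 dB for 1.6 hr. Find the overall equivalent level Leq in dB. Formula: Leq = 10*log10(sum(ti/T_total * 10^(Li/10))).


T_total = 3.5 + 0.9 + 3.5 + 1.6 = 9.5 hr
(3.5/9.5) * 10^(65.8/10) = 1.4007e+06
(0.9/9.5) * 10^(60.1/10) = 96943.5
(3.5/9.5) * 10^(64.2/10) = 969046
(1.6/9.5) * 10^(64.7/10) = 497046
Sum = 1.4007e+06 + 96943.5 + 969046 + 497046 = 2.96374e+06
Leq = 10*log10(2.96374e+06) = 64.718 dB


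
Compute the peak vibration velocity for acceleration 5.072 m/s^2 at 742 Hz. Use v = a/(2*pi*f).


omega = 2*pi*f = 2*pi*742 = 4662.12 rad/s
v = a / omega = 5.072 / 4662.12 = 0.0010879 m/s


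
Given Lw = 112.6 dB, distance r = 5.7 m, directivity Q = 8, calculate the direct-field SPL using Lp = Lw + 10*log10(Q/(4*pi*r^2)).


4*pi*r^2 = 4*pi*5.7^2 = 408.281 m^2
Q / (4*pi*r^2) = 8 / 408.281 = 0.0195943
Lp = 112.6 + 10*log10(0.0195943) = 95.521 dB


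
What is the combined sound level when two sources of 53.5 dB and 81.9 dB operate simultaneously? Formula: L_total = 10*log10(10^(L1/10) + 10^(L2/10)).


10^(53.5/10) = 223872
10^(81.9/10) = 1.54882e+08
Sum = 223872 + 1.54882e+08 = 1.55106e+08
L_total = 10*log10(1.55106e+08) = 81.906 dB


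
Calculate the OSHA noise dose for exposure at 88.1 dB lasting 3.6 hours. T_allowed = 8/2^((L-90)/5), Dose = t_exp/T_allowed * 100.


T_allowed = 8 / 2^((88.1 - 90)/5) = 10.4107 hr
Dose = 3.6 / 10.4107 * 100 = 34.58 %


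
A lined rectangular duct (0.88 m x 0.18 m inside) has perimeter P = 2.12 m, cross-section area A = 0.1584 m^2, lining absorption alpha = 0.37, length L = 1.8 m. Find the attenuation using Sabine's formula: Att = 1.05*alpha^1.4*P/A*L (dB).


alpha^1.4 = 0.37^1.4 = 0.248589
Attenuation rate = 1.05 * alpha^1.4 * P / A
= 1.05 * 0.248589 * 2.12 / 0.1584 = 3.49343 dB/m
Total Att = 3.49343 * 1.8 = 6.2882 dB


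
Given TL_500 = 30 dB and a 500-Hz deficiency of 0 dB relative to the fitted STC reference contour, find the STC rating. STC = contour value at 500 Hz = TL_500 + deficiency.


By ASTM E413, STC = value of the fitted reference contour at 500 Hz.
Contour value at 500 Hz = TL_500 + deficiency = 30 + 0 = 30
STC = 30


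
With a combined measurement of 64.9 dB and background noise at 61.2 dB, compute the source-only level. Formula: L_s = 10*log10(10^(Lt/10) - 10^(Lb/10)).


10^(64.9/10) = 3.0903e+06
10^(61.2/10) = 1.31826e+06
Difference = 3.0903e+06 - 1.31826e+06 = 1.77204e+06
L_source = 10*log10(1.77204e+06) = 62.485 dB


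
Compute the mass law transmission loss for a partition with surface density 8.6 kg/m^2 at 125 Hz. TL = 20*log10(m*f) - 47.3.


m * f = 8.6 * 125 = 1075
20*log10(1075) = 60.6282 dB
TL = 60.6282 - 47.3 = 13.328 dB


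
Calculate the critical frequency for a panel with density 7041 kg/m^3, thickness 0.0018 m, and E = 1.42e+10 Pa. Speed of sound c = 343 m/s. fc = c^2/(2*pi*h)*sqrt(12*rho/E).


12*rho/E = 12*7041/1.42e+10 = 5.95014e-06
sqrt(12*rho/E) = sqrt(5.95014e-06) = 0.00243929
c^2/(2*pi*h) = 343^2/(2*pi*0.0018) = 1.04025e+07
fc = 1.04025e+07 * 0.00243929 = 25375 Hz


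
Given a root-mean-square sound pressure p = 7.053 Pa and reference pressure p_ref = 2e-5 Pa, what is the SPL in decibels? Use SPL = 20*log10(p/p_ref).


p / p_ref = 7.053 / 2e-5 = 352650
SPL = 20 * log10(352650) = 110.95 dB


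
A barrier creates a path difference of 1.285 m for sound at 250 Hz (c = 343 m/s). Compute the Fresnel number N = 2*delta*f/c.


N = 2*delta*f/c = 2*delta/lambda, where lambda = c/f
lambda = 343 / 250 = 1.372 m
N = 2 * 1.285 / 1.372 = 1.8732


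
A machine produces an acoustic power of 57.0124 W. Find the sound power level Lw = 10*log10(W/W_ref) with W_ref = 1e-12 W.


W / W_ref = 57.0124 / 1e-12 = 5.70124e+13
Lw = 10 * log10(5.70124e+13) = 137.56 dB


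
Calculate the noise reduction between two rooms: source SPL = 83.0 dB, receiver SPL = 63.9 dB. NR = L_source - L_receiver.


NR = L_source - L_receiver (difference between source and receiving room levels)
NR = 83.0 - 63.9 = 19.1 dB


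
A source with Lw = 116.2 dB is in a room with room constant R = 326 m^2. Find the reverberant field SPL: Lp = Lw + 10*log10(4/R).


4/R = 4/326 = 0.0122699
Lp = 116.2 + 10*log10(0.0122699) = 97.088 dB


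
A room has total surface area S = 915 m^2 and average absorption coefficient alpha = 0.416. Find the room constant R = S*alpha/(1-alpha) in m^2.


R = 915 * 0.416 / (1 - 0.416) = 651.78 m^2


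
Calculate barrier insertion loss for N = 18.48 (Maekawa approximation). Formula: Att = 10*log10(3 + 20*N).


3 + 20*N = 3 + 20*18.48 = 372.6
Att = 10*log10(372.6) = 25.712 dB


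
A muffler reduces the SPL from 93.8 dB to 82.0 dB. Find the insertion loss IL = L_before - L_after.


Insertion loss = SPL without muffler - SPL with muffler
IL = 93.8 - 82.0 = 11.8 dB


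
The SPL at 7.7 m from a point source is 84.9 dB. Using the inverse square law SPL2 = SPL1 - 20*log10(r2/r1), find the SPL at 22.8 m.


r2/r1 = 22.8/7.7 = 2.96104
Correction = 20*log10(2.96104) = 9.42889 dB
SPL2 = 84.9 - 9.42889 = 75.471 dB


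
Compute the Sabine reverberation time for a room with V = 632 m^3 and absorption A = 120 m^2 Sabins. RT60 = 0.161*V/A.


RT60 = 0.161 * 632 / 120 = 0.84793 s


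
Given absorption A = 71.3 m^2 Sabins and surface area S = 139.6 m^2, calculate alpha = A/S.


Absorption coefficient = absorbed power / incident power
alpha = A / S = 71.3 / 139.6 = 0.51074


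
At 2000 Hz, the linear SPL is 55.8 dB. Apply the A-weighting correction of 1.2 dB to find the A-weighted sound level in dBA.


A-weighting table: 2000 Hz -> 1.2 dB correction
SPL_A = SPL + correction = 55.8 + (1.2) = 57 dBA


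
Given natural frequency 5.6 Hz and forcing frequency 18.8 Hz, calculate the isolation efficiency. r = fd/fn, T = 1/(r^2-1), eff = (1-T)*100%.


r = 18.8 / 5.6 = 3.35714
r^2 - 1 = 3.35714^2 - 1 = 10.2704
T = 1/10.2704 = 0.0973672
Efficiency = (1 - 0.0973672)*100 = 90.263 %


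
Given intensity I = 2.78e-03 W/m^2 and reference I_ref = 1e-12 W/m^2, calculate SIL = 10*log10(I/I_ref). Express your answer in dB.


I / I_ref = 2.78e-03 / 1e-12 = 2.78e+09
SIL = 10 * log10(2.78e+09) = 94.44 dB


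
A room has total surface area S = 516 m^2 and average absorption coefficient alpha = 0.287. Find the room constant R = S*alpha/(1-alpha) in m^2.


R = 516 * 0.287 / (1 - 0.287) = 207.7 m^2


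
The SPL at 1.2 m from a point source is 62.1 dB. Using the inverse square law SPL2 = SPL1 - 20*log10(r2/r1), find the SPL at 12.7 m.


r2/r1 = 12.7/1.2 = 10.5833
Correction = 20*log10(10.5833) = 20.4924 dB
SPL2 = 62.1 - 20.4924 = 41.608 dB


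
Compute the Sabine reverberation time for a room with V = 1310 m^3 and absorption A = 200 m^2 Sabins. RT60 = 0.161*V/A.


RT60 = 0.161 * 1310 / 200 = 1.0545 s


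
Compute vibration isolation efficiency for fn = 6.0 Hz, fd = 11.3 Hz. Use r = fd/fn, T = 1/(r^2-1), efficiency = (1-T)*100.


r = 11.3 / 6.0 = 1.88333
r^2 - 1 = 1.88333^2 - 1 = 2.54693
T = 1/2.54693 = 0.39263
Efficiency = (1 - 0.39263)*100 = 60.737 %


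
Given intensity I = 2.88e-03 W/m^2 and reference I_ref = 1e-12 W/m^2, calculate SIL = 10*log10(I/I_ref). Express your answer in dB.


I / I_ref = 2.88e-03 / 1e-12 = 2.88e+09
SIL = 10 * log10(2.88e+09) = 94.594 dB


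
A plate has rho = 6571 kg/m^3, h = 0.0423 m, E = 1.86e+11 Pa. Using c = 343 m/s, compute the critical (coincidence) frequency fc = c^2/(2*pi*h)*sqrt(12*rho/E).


12*rho/E = 12*6571/1.86e+11 = 4.23935e-07
sqrt(12*rho/E) = sqrt(4.23935e-07) = 0.000651103
c^2/(2*pi*h) = 343^2/(2*pi*0.0423) = 442658
fc = 442658 * 0.000651103 = 288.22 Hz


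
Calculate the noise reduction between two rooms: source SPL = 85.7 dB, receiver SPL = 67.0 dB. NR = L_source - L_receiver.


NR = L_source - L_receiver (difference between source and receiving room levels)
NR = 85.7 - 67.0 = 18.7 dB


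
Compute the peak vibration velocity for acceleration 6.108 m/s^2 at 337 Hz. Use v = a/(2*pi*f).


omega = 2*pi*f = 2*pi*337 = 2117.43 rad/s
v = a / omega = 6.108 / 2117.43 = 0.0028846 m/s


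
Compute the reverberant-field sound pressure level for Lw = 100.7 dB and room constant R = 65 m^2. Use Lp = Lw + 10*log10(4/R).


4/R = 4/65 = 0.0615385
Lp = 100.7 + 10*log10(0.0615385) = 88.591 dB


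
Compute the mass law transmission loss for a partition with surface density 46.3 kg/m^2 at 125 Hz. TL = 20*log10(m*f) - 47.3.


m * f = 46.3 * 125 = 5787.5
20*log10(5787.5) = 75.2498 dB
TL = 75.2498 - 47.3 = 27.95 dB


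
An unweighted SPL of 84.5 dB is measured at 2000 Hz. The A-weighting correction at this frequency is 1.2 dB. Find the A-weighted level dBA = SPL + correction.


A-weighting table: 2000 Hz -> 1.2 dB correction
SPL_A = SPL + correction = 84.5 + (1.2) = 85.7 dBA


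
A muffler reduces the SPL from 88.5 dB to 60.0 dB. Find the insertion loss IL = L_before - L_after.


Insertion loss = SPL without muffler - SPL with muffler
IL = 88.5 - 60.0 = 28.5 dB


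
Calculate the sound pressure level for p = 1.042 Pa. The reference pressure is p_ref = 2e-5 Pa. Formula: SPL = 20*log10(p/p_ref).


p / p_ref = 1.042 / 2e-5 = 52100
SPL = 20 * log10(52100) = 94.337 dB


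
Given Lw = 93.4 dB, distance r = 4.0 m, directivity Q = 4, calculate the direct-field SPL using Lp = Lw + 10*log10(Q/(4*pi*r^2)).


4*pi*r^2 = 4*pi*4.0^2 = 201.062 m^2
Q / (4*pi*r^2) = 4 / 201.062 = 0.0198944
Lp = 93.4 + 10*log10(0.0198944) = 76.387 dB


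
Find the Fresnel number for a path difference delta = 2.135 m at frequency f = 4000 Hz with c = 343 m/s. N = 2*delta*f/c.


N = 2*delta*f/c = 2*delta/lambda, where lambda = c/f
lambda = 343 / 4000 = 0.08575 m
N = 2 * 2.135 / 0.08575 = 49.796


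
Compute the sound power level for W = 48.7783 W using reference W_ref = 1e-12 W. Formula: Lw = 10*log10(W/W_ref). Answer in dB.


W / W_ref = 48.7783 / 1e-12 = 4.87783e+13
Lw = 10 * log10(4.87783e+13) = 136.88 dB


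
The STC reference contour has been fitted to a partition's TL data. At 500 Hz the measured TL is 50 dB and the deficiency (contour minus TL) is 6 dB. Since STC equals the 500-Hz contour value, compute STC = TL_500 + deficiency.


By ASTM E413, STC = value of the fitted reference contour at 500 Hz.
Contour value at 500 Hz = TL_500 + deficiency = 50 + 6 = 56
STC = 56


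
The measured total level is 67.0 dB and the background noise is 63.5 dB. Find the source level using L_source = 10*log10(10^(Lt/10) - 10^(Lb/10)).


10^(67.0/10) = 5.01187e+06
10^(63.5/10) = 2.23872e+06
Difference = 5.01187e+06 - 2.23872e+06 = 2.77315e+06
L_source = 10*log10(2.77315e+06) = 64.43 dB


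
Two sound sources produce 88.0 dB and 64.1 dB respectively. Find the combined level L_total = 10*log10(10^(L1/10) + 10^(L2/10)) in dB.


10^(88.0/10) = 6.30957e+08
10^(64.1/10) = 2.5704e+06
Sum = 6.30957e+08 + 2.5704e+06 = 6.33527e+08
L_total = 10*log10(6.33527e+08) = 88.018 dB


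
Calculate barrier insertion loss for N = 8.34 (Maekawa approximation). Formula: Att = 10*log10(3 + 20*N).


3 + 20*N = 3 + 20*8.34 = 169.8
Att = 10*log10(169.8) = 22.299 dB


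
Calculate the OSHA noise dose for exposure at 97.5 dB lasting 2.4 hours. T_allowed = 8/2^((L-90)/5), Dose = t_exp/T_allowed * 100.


T_allowed = 8 / 2^((97.5 - 90)/5) = 2.82843 hr
Dose = 2.4 / 2.82843 * 100 = 84.853 %


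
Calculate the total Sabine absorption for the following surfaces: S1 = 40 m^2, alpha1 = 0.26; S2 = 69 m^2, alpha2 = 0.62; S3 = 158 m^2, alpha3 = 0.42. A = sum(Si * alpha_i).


40 * 0.26 = 10.4
69 * 0.62 = 42.78
158 * 0.42 = 66.36
A_total = 10.4 + 42.78 + 66.36 = 119.54 m^2


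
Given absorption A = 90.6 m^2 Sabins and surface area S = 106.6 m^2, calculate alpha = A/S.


Absorption coefficient = absorbed power / incident power
alpha = A / S = 90.6 / 106.6 = 0.84991


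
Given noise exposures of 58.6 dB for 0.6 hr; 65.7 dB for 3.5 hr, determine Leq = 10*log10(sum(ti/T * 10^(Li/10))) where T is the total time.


T_total = 0.6 + 3.5 = 4.1 hr
(0.6/4.1) * 10^(58.6/10) = 106015
(3.5/4.1) * 10^(65.7/10) = 3.17164e+06
Sum = 106015 + 3.17164e+06 = 3.27766e+06
Leq = 10*log10(3.27766e+06) = 65.156 dB


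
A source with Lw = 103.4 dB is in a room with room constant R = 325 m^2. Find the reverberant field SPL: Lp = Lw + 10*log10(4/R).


4/R = 4/325 = 0.0123077
Lp = 103.4 + 10*log10(0.0123077) = 84.302 dB


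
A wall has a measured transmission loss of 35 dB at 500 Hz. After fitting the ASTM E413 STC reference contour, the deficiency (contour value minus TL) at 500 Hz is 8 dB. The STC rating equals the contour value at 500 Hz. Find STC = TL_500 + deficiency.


By ASTM E413, STC = value of the fitted reference contour at 500 Hz.
Contour value at 500 Hz = TL_500 + deficiency = 35 + 8 = 43
STC = 43


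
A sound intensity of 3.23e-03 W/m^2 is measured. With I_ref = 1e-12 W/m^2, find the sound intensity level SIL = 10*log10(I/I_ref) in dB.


I / I_ref = 3.23e-03 / 1e-12 = 3.23e+09
SIL = 10 * log10(3.23e+09) = 95.092 dB


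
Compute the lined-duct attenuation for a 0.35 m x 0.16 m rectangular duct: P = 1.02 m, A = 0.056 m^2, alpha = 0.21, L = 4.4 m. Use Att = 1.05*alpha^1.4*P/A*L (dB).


alpha^1.4 = 0.21^1.4 = 0.112488
Attenuation rate = 1.05 * alpha^1.4 * P / A
= 1.05 * 0.112488 * 1.02 / 0.056 = 2.15133 dB/m
Total Att = 2.15133 * 4.4 = 9.4659 dB


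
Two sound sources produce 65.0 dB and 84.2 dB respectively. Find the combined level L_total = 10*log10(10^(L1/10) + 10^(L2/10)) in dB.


10^(65.0/10) = 3.16228e+06
10^(84.2/10) = 2.63027e+08
Sum = 3.16228e+06 + 2.63027e+08 = 2.66189e+08
L_total = 10*log10(2.66189e+08) = 84.252 dB


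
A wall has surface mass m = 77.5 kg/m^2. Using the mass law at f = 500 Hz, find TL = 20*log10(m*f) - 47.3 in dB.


m * f = 77.5 * 500 = 38750
20*log10(38750) = 91.7654 dB
TL = 91.7654 - 47.3 = 44.465 dB


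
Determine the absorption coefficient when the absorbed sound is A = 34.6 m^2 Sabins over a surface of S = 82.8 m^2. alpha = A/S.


Absorption coefficient = absorbed power / incident power
alpha = A / S = 34.6 / 82.8 = 0.41787


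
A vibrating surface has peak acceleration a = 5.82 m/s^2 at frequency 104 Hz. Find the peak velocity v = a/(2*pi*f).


omega = 2*pi*f = 2*pi*104 = 653.451 rad/s
v = a / omega = 5.82 / 653.451 = 0.0089066 m/s


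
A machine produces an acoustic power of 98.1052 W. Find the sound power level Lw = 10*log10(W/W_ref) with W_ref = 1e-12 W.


W / W_ref = 98.1052 / 1e-12 = 9.81052e+13
Lw = 10 * log10(9.81052e+13) = 139.92 dB


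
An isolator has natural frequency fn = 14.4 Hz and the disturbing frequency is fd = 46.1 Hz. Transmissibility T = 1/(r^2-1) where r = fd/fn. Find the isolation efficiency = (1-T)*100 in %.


r = 46.1 / 14.4 = 3.20139
r^2 - 1 = 3.20139^2 - 1 = 9.2489
T = 1/9.2489 = 0.108121
Efficiency = (1 - 0.108121)*100 = 89.188 %


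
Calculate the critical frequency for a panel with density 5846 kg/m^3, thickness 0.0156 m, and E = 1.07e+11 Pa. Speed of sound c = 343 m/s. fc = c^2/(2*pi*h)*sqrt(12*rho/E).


12*rho/E = 12*5846/1.07e+11 = 6.55626e-07
sqrt(12*rho/E) = sqrt(6.55626e-07) = 0.000809707
c^2/(2*pi*h) = 343^2/(2*pi*0.0156) = 1.20028e+06
fc = 1.20028e+06 * 0.000809707 = 971.88 Hz


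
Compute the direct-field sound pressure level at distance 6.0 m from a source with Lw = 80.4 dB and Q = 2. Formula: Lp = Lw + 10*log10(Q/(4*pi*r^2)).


4*pi*r^2 = 4*pi*6.0^2 = 452.389 m^2
Q / (4*pi*r^2) = 2 / 452.389 = 0.00442097
Lp = 80.4 + 10*log10(0.00442097) = 56.855 dB


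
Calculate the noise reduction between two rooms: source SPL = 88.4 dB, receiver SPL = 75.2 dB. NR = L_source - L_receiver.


NR = L_source - L_receiver (difference between source and receiving room levels)
NR = 88.4 - 75.2 = 13.2 dB


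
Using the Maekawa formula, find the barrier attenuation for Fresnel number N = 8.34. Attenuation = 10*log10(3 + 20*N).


3 + 20*N = 3 + 20*8.34 = 169.8
Att = 10*log10(169.8) = 22.299 dB


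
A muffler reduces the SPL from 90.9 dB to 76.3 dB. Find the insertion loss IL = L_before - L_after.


Insertion loss = SPL without muffler - SPL with muffler
IL = 90.9 - 76.3 = 14.6 dB


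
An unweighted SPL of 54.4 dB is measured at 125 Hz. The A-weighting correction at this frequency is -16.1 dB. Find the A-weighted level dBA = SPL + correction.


A-weighting table: 125 Hz -> -16.1 dB correction
SPL_A = SPL + correction = 54.4 + (-16.1) = 38.3 dBA


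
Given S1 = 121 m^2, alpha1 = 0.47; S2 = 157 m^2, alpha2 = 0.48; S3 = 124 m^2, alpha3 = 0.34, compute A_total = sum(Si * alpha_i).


121 * 0.47 = 56.87
157 * 0.48 = 75.36
124 * 0.34 = 42.16
A_total = 56.87 + 75.36 + 42.16 = 174.39 m^2


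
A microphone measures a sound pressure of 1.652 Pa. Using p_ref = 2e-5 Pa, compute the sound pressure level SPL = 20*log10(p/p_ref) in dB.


p / p_ref = 1.652 / 2e-5 = 82600
SPL = 20 * log10(82600) = 98.34 dB


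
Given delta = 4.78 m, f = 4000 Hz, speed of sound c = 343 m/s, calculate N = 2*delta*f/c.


N = 2*delta*f/c = 2*delta/lambda, where lambda = c/f
lambda = 343 / 4000 = 0.08575 m
N = 2 * 4.78 / 0.08575 = 111.49


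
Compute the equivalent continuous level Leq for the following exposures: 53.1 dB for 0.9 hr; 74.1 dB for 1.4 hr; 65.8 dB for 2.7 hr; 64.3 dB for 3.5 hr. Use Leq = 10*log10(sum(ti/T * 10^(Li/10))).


T_total = 0.9 + 1.4 + 2.7 + 3.5 = 8.5 hr
(0.9/8.5) * 10^(53.1/10) = 21618.4
(1.4/8.5) * 10^(74.1/10) = 4.23359e+06
(2.7/8.5) * 10^(65.8/10) = 1.20766e+06
(3.5/8.5) * 10^(64.3/10) = 1.10828e+06
Sum = 21618.4 + 4.23359e+06 + 1.20766e+06 + 1.10828e+06 = 6.57115e+06
Leq = 10*log10(6.57115e+06) = 68.176 dB


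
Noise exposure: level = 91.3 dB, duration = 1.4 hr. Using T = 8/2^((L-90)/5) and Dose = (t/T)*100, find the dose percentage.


T_allowed = 8 / 2^((91.3 - 90)/5) = 6.6807 hr
Dose = 1.4 / 6.6807 * 100 = 20.956 %


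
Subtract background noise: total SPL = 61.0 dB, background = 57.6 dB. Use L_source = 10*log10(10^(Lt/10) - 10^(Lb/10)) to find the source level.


10^(61.0/10) = 1.25893e+06
10^(57.6/10) = 575440
Difference = 1.25893e+06 - 575440 = 683490
L_source = 10*log10(683490) = 58.347 dB


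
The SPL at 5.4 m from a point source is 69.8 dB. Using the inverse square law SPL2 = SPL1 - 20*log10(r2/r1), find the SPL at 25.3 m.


r2/r1 = 25.3/5.4 = 4.68519
Correction = 20*log10(4.68519) = 13.4145 dB
SPL2 = 69.8 - 13.4145 = 56.385 dB


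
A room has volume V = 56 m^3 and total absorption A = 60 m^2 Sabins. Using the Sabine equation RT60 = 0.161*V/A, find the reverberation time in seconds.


RT60 = 0.161 * 56 / 60 = 0.15027 s


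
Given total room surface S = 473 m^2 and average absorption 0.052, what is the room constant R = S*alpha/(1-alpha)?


R = 473 * 0.052 / (1 - 0.052) = 25.945 m^2


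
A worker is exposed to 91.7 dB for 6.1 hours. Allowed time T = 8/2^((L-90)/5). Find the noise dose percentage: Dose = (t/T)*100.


T_allowed = 8 / 2^((91.7 - 90)/5) = 6.32033 hr
Dose = 6.1 / 6.32033 * 100 = 96.514 %


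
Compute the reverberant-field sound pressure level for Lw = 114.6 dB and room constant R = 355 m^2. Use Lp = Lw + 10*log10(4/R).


4/R = 4/355 = 0.0112676
Lp = 114.6 + 10*log10(0.0112676) = 95.118 dB


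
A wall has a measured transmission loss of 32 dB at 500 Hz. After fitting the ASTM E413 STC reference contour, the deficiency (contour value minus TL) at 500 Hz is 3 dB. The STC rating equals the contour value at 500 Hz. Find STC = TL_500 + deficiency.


By ASTM E413, STC = value of the fitted reference contour at 500 Hz.
Contour value at 500 Hz = TL_500 + deficiency = 32 + 3 = 35
STC = 35


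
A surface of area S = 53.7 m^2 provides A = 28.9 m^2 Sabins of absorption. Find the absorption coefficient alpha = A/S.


Absorption coefficient = absorbed power / incident power
alpha = A / S = 28.9 / 53.7 = 0.53818


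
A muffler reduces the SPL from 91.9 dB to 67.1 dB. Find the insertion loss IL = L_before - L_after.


Insertion loss = SPL without muffler - SPL with muffler
IL = 91.9 - 67.1 = 24.8 dB


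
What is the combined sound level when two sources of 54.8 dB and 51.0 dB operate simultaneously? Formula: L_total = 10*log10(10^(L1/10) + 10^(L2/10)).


10^(54.8/10) = 301995
10^(51.0/10) = 125893
Sum = 301995 + 125893 = 427888
L_total = 10*log10(427888) = 56.313 dB


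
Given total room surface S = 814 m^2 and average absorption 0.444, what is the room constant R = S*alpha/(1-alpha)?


R = 814 * 0.444 / (1 - 0.444) = 650.03 m^2


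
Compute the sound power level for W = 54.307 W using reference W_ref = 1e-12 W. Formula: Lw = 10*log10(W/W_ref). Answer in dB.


W / W_ref = 54.307 / 1e-12 = 5.4307e+13
Lw = 10 * log10(5.4307e+13) = 137.35 dB


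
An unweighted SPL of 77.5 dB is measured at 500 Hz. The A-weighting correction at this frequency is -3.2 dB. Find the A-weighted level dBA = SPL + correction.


A-weighting table: 500 Hz -> -3.2 dB correction
SPL_A = SPL + correction = 77.5 + (-3.2) = 74.3 dBA


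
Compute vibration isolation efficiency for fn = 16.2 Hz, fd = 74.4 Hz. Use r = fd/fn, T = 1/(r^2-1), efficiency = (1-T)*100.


r = 74.4 / 16.2 = 4.59259
r^2 - 1 = 4.59259^2 - 1 = 20.0919
T = 1/20.0919 = 0.0497713
Efficiency = (1 - 0.0497713)*100 = 95.023 %


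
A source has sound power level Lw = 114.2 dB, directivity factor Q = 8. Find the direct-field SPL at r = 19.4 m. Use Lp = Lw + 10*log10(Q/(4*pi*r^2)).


4*pi*r^2 = 4*pi*19.4^2 = 4729.48 m^2
Q / (4*pi*r^2) = 8 / 4729.48 = 0.00169152
Lp = 114.2 + 10*log10(0.00169152) = 86.483 dB


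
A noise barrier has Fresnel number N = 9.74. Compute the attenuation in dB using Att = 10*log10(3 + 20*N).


3 + 20*N = 3 + 20*9.74 = 197.8
Att = 10*log10(197.8) = 22.962 dB


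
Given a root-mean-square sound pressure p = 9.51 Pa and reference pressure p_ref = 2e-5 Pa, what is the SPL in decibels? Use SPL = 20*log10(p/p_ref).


p / p_ref = 9.51 / 2e-5 = 475500
SPL = 20 * log10(475500) = 113.54 dB


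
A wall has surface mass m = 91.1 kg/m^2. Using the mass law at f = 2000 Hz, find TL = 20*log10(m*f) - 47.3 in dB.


m * f = 91.1 * 2000 = 182200
20*log10(182200) = 105.211 dB
TL = 105.211 - 47.3 = 57.911 dB


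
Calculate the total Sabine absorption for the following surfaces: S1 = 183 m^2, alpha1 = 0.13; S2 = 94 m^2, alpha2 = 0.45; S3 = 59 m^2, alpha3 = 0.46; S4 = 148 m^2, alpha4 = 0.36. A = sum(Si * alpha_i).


183 * 0.13 = 23.79
94 * 0.45 = 42.3
59 * 0.46 = 27.14
148 * 0.36 = 53.28
A_total = 23.79 + 42.3 + 27.14 + 53.28 = 146.51 m^2


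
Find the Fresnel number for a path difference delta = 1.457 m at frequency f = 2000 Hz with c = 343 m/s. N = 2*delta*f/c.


N = 2*delta*f/c = 2*delta/lambda, where lambda = c/f
lambda = 343 / 2000 = 0.1715 m
N = 2 * 1.457 / 0.1715 = 16.991


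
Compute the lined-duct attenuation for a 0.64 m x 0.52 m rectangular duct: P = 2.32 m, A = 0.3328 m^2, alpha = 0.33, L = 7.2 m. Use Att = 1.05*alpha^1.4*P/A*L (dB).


alpha^1.4 = 0.33^1.4 = 0.211797
Attenuation rate = 1.05 * alpha^1.4 * P / A
= 1.05 * 0.211797 * 2.32 / 0.3328 = 1.55029 dB/m
Total Att = 1.55029 * 7.2 = 11.162 dB


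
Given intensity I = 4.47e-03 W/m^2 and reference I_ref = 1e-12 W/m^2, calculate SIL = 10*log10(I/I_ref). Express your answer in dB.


I / I_ref = 4.47e-03 / 1e-12 = 4.47e+09
SIL = 10 * log10(4.47e+09) = 96.503 dB


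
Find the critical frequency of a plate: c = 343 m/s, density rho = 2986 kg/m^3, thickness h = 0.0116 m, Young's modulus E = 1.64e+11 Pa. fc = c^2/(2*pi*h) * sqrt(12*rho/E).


12*rho/E = 12*2986/1.64e+11 = 2.18488e-07
sqrt(12*rho/E) = sqrt(2.18488e-07) = 0.000467427
c^2/(2*pi*h) = 343^2/(2*pi*0.0116) = 1.61417e+06
fc = 1.61417e+06 * 0.000467427 = 754.51 Hz


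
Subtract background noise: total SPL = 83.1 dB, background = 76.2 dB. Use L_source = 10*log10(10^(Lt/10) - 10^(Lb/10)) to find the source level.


10^(83.1/10) = 2.04174e+08
10^(76.2/10) = 4.16869e+07
Difference = 2.04174e+08 - 4.16869e+07 = 1.62487e+08
L_source = 10*log10(1.62487e+08) = 82.108 dB


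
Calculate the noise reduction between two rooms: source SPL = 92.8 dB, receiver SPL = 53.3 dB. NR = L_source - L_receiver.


NR = L_source - L_receiver (difference between source and receiving room levels)
NR = 92.8 - 53.3 = 39.5 dB


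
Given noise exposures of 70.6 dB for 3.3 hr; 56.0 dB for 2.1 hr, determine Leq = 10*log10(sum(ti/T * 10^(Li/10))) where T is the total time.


T_total = 3.3 + 2.1 = 5.4 hr
(3.3/5.4) * 10^(70.6/10) = 7.01649e+06
(2.1/5.4) * 10^(56.0/10) = 154819
Sum = 7.01649e+06 + 154819 = 7.17131e+06
Leq = 10*log10(7.17131e+06) = 68.556 dB


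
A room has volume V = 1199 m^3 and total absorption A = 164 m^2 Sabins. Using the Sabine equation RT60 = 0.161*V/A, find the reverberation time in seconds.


RT60 = 0.161 * 1199 / 164 = 1.1771 s


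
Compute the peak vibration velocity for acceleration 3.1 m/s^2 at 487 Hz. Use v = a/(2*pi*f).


omega = 2*pi*f = 2*pi*487 = 3059.91 rad/s
v = a / omega = 3.1 / 3059.91 = 0.0010131 m/s


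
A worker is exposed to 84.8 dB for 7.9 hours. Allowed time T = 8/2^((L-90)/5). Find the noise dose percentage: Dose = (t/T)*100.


T_allowed = 8 / 2^((84.8 - 90)/5) = 16.4498 hr
Dose = 7.9 / 16.4498 * 100 = 48.025 %


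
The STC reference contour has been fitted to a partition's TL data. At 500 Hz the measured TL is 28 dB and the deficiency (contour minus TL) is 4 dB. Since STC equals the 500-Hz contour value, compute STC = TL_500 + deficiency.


By ASTM E413, STC = value of the fitted reference contour at 500 Hz.
Contour value at 500 Hz = TL_500 + deficiency = 28 + 4 = 32
STC = 32


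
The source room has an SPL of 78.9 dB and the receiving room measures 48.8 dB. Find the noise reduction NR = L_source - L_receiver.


NR = L_source - L_receiver (difference between source and receiving room levels)
NR = 78.9 - 48.8 = 30.1 dB


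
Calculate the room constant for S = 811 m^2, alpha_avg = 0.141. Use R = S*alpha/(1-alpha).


R = 811 * 0.141 / (1 - 0.141) = 133.12 m^2


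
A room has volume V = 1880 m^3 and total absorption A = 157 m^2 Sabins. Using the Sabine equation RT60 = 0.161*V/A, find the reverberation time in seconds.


RT60 = 0.161 * 1880 / 157 = 1.9279 s


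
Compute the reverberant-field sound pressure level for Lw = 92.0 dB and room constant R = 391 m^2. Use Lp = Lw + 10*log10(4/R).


4/R = 4/391 = 0.0102302
Lp = 92.0 + 10*log10(0.0102302) = 72.099 dB


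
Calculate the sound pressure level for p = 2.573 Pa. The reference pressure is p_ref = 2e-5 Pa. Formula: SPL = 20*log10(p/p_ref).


p / p_ref = 2.573 / 2e-5 = 128650
SPL = 20 * log10(128650) = 102.19 dB


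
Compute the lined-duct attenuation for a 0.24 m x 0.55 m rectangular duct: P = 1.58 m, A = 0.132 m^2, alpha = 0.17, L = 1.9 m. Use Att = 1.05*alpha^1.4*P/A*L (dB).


alpha^1.4 = 0.17^1.4 = 0.0836813
Attenuation rate = 1.05 * alpha^1.4 * P / A
= 1.05 * 0.0836813 * 1.58 / 0.132 = 1.05172 dB/m
Total Att = 1.05172 * 1.9 = 1.9983 dB


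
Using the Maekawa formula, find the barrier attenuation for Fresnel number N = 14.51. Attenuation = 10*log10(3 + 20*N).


3 + 20*N = 3 + 20*14.51 = 293.2
Att = 10*log10(293.2) = 24.672 dB


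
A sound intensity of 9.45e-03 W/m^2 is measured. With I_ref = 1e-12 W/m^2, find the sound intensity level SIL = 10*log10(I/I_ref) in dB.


I / I_ref = 9.45e-03 / 1e-12 = 9.45e+09
SIL = 10 * log10(9.45e+09) = 99.754 dB


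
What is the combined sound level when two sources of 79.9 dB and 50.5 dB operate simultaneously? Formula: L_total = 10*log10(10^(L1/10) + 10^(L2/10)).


10^(79.9/10) = 9.77237e+07
10^(50.5/10) = 112202
Sum = 9.77237e+07 + 112202 = 9.78359e+07
L_total = 10*log10(9.78359e+07) = 79.905 dB


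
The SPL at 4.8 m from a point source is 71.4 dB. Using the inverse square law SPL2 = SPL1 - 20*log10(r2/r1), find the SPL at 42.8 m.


r2/r1 = 42.8/4.8 = 8.91667
Correction = 20*log10(8.91667) = 19.0041 dB
SPL2 = 71.4 - 19.0041 = 52.396 dB


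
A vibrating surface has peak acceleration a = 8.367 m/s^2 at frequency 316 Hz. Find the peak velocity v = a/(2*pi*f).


omega = 2*pi*f = 2*pi*316 = 1985.49 rad/s
v = a / omega = 8.367 / 1985.49 = 0.0042141 m/s


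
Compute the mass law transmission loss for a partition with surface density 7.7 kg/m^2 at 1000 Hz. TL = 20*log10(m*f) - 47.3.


m * f = 7.7 * 1000 = 7700
20*log10(7700) = 77.7298 dB
TL = 77.7298 - 47.3 = 30.43 dB


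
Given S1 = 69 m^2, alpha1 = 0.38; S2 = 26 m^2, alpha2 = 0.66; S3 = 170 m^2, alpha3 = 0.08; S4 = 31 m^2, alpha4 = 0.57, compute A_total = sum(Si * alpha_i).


69 * 0.38 = 26.22
26 * 0.66 = 17.16
170 * 0.08 = 13.6
31 * 0.57 = 17.67
A_total = 26.22 + 17.16 + 13.6 + 17.67 = 74.65 m^2
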